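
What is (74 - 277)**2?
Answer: 41209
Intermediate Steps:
(74 - 277)**2 = (-203)**2 = 41209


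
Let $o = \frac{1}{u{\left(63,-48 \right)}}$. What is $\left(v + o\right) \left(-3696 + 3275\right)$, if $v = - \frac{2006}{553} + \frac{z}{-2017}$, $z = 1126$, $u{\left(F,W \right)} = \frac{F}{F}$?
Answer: $\frac{1495972559}{1115401} \approx 1341.2$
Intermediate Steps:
$u{\left(F,W \right)} = 1$
$o = 1$ ($o = 1^{-1} = 1$)
$v = - \frac{4668780}{1115401}$ ($v = - \frac{2006}{553} + \frac{1126}{-2017} = \left(-2006\right) \frac{1}{553} + 1126 \left(- \frac{1}{2017}\right) = - \frac{2006}{553} - \frac{1126}{2017} = - \frac{4668780}{1115401} \approx -4.1857$)
$\left(v + o\right) \left(-3696 + 3275\right) = \left(- \frac{4668780}{1115401} + 1\right) \left(-3696 + 3275\right) = \left(- \frac{3553379}{1115401}\right) \left(-421\right) = \frac{1495972559}{1115401}$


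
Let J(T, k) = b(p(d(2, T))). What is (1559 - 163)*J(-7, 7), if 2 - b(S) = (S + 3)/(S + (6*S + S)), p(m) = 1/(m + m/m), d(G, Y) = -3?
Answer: 7329/2 ≈ 3664.5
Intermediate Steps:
p(m) = 1/(1 + m) (p(m) = 1/(m + 1) = 1/(1 + m))
b(S) = 2 - (3 + S)/(8*S) (b(S) = 2 - (S + 3)/(S + (6*S + S)) = 2 - (3 + S)/(S + 7*S) = 2 - (3 + S)/(8*S))
J(T, k) = 21/8 (J(T, k) = 3*(-1 + 5/(1 - 3))/(8*(1/(1 - 3))) = 3*(-1 + 5/(-2))/(8*(1/(-2))) = 3*(-1 + 5*(-1/2))/(8*(-1/2)) = (3/8)*(-2)*(-1 - 5/2) = (3/8)*(-2)*(-7/2) = 21/8)
(1559 - 163)*J(-7, 7) = (1559 - 163)*(21/8) = 1396*(21/8) = 7329/2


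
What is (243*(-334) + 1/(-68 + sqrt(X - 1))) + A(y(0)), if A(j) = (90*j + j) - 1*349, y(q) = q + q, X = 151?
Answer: -182340141/2237 - 5*sqrt(6)/4474 ≈ -81511.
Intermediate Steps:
y(q) = 2*q
A(j) = -349 + 91*j (A(j) = 91*j - 349 = -349 + 91*j)
(243*(-334) + 1/(-68 + sqrt(X - 1))) + A(y(0)) = (243*(-334) + 1/(-68 + sqrt(151 - 1))) + (-349 + 91*(2*0)) = (-81162 + 1/(-68 + sqrt(150))) + (-349 + 91*0) = (-81162 + 1/(-68 + 5*sqrt(6))) + (-349 + 0) = (-81162 + 1/(-68 + 5*sqrt(6))) - 349 = -81511 + 1/(-68 + 5*sqrt(6))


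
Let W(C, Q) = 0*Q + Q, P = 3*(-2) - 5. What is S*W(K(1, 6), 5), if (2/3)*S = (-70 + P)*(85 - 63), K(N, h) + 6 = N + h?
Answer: -13365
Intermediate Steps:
P = -11 (P = -6 - 5 = -11)
K(N, h) = -6 + N + h (K(N, h) = -6 + (N + h) = -6 + N + h)
S = -2673 (S = 3*((-70 - 11)*(85 - 63))/2 = 3*(-81*22)/2 = (3/2)*(-1782) = -2673)
W(C, Q) = Q (W(C, Q) = 0 + Q = Q)
S*W(K(1, 6), 5) = -2673*5 = -13365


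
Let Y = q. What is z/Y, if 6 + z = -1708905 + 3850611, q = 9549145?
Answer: 428340/1909829 ≈ 0.22428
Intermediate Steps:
Y = 9549145
z = 2141700 (z = -6 + (-1708905 + 3850611) = -6 + 2141706 = 2141700)
z/Y = 2141700/9549145 = 2141700*(1/9549145) = 428340/1909829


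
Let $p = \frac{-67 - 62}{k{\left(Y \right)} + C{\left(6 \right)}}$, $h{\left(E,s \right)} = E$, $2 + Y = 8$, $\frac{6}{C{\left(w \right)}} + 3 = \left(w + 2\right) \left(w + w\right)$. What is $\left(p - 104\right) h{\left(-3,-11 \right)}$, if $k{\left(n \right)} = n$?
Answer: $\frac{70653}{188} \approx 375.81$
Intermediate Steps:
$C{\left(w \right)} = \frac{6}{-3 + 2 w \left(2 + w\right)}$ ($C{\left(w \right)} = \frac{6}{-3 + \left(w + 2\right) \left(w + w\right)} = \frac{6}{-3 + \left(2 + w\right) 2 w} = \frac{6}{-3 + 2 w \left(2 + w\right)}$)
$Y = 6$ ($Y = -2 + 8 = 6$)
$p = - \frac{3999}{188}$ ($p = \frac{-67 - 62}{6 + \frac{6}{-3 + 2 \cdot 6^{2} + 4 \cdot 6}} = - \frac{129}{6 + \frac{6}{-3 + 2 \cdot 36 + 24}} = - \frac{129}{6 + \frac{6}{-3 + 72 + 24}} = - \frac{129}{6 + \frac{6}{93}} = - \frac{129}{6 + 6 \cdot \frac{1}{93}} = - \frac{129}{6 + \frac{2}{31}} = - \frac{129}{\frac{188}{31}} = \left(-129\right) \frac{31}{188} = - \frac{3999}{188} \approx -21.271$)
$\left(p - 104\right) h{\left(-3,-11 \right)} = \left(- \frac{3999}{188} - 104\right) \left(-3\right) = \left(- \frac{23551}{188}\right) \left(-3\right) = \frac{70653}{188}$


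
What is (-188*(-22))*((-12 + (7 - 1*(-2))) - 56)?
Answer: -244024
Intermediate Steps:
(-188*(-22))*((-12 + (7 - 1*(-2))) - 56) = 4136*((-12 + (7 + 2)) - 56) = 4136*((-12 + 9) - 56) = 4136*(-3 - 56) = 4136*(-59) = -244024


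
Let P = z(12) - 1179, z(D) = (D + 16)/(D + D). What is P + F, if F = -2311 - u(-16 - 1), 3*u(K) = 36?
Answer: -21005/6 ≈ -3500.8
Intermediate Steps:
u(K) = 12 (u(K) = (⅓)*36 = 12)
z(D) = (16 + D)/(2*D) (z(D) = (16 + D)/((2*D)) = (16 + D)*(1/(2*D)) = (16 + D)/(2*D))
F = -2323 (F = -2311 - 1*12 = -2311 - 12 = -2323)
P = -7067/6 (P = (½)*(16 + 12)/12 - 1179 = (½)*(1/12)*28 - 1179 = 7/6 - 1179 = -7067/6 ≈ -1177.8)
P + F = -7067/6 - 2323 = -21005/6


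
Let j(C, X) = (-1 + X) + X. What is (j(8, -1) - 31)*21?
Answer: -714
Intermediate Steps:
j(C, X) = -1 + 2*X
(j(8, -1) - 31)*21 = ((-1 + 2*(-1)) - 31)*21 = ((-1 - 2) - 31)*21 = (-3 - 31)*21 = -34*21 = -714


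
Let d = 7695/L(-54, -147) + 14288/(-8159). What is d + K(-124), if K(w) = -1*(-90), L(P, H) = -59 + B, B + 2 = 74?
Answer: 72143791/106067 ≈ 680.17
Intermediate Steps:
B = 72 (B = -2 + 74 = 72)
L(P, H) = 13 (L(P, H) = -59 + 72 = 13)
d = 62597761/106067 (d = 7695/13 + 14288/(-8159) = 7695*(1/13) + 14288*(-1/8159) = 7695/13 - 14288/8159 = 62597761/106067 ≈ 590.17)
K(w) = 90
d + K(-124) = 62597761/106067 + 90 = 72143791/106067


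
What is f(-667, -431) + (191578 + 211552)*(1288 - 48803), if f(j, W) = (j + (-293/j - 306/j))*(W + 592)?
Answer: -555490046580/29 ≈ -1.9155e+10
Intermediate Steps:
f(j, W) = (592 + W)*(j - 599/j) (f(j, W) = (j - 599/j)*(592 + W) = (592 + W)*(j - 599/j))
f(-667, -431) + (191578 + 211552)*(1288 - 48803) = (-354608 - 599*(-431) + (-667)²*(592 - 431))/(-667) + (191578 + 211552)*(1288 - 48803) = -(-354608 + 258169 + 444889*161)/667 + 403130*(-47515) = -(-354608 + 258169 + 71627129)/667 - 19154721950 = -1/667*71530690 - 19154721950 = -3110030/29 - 19154721950 = -555490046580/29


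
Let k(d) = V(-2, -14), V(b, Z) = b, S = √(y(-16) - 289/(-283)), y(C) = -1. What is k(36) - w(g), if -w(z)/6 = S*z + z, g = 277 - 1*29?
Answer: 1486 + 1488*√1698/283 ≈ 1702.7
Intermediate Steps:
g = 248 (g = 277 - 29 = 248)
S = √1698/283 (S = √(-1 - 289/(-283)) = √(-1 - 289*(-1/283)) = √(-1 + 289/283) = √(6/283) = √1698/283 ≈ 0.14561)
k(d) = -2
w(z) = -6*z - 6*z*√1698/283 (w(z) = -6*((√1698/283)*z + z) = -6*(z*√1698/283 + z) = -6*(z + z*√1698/283) = -6*z - 6*z*√1698/283)
k(36) - w(g) = -2 - (-6)*248*(283 + √1698)/283 = -2 - (-1488 - 1488*√1698/283) = -2 + (1488 + 1488*√1698/283) = 1486 + 1488*√1698/283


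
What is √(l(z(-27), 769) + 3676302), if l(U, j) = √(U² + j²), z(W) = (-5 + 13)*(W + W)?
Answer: √(3676302 + √777985) ≈ 1917.6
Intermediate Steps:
z(W) = 16*W (z(W) = 8*(2*W) = 16*W)
√(l(z(-27), 769) + 3676302) = √(√((16*(-27))² + 769²) + 3676302) = √(√((-432)² + 591361) + 3676302) = √(√(186624 + 591361) + 3676302) = √(√777985 + 3676302) = √(3676302 + √777985)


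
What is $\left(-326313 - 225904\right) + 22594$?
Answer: $-529623$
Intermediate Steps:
$\left(-326313 - 225904\right) + 22594 = -552217 + 22594 = -529623$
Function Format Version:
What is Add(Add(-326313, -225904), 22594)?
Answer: -529623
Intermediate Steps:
Add(Add(-326313, -225904), 22594) = Add(-552217, 22594) = -529623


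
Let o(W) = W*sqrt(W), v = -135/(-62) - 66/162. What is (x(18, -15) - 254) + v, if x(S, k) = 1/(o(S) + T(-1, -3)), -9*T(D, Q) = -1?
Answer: -199459084169/790782534 + 4374*sqrt(2)/472391 ≈ -252.22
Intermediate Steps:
v = 2963/1674 (v = -135*(-1/62) - 66*1/162 = 135/62 - 11/27 = 2963/1674 ≈ 1.7700)
T(D, Q) = 1/9 (T(D, Q) = -1/9*(-1) = 1/9)
o(W) = W**(3/2)
x(S, k) = 1/(1/9 + S**(3/2)) (x(S, k) = 1/(S**(3/2) + 1/9) = 1/(1/9 + S**(3/2)))
(x(18, -15) - 254) + v = (9/(1 + 9*18**(3/2)) - 254) + 2963/1674 = (9/(1 + 9*(54*sqrt(2))) - 254) + 2963/1674 = (9/(1 + 486*sqrt(2)) - 254) + 2963/1674 = (-254 + 9/(1 + 486*sqrt(2))) + 2963/1674 = -422233/1674 + 9/(1 + 486*sqrt(2))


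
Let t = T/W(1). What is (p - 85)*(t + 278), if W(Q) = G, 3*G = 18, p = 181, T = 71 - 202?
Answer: 24592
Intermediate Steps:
T = -131
G = 6 (G = (1/3)*18 = 6)
W(Q) = 6
t = -131/6 ≈ -21.833
(p - 85)*(t + 278) = (181 - 85)*(-131/6 + 278) = 96*(1537/6) = 24592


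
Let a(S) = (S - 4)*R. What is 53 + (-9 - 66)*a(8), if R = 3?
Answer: -847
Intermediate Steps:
a(S) = -12 + 3*S (a(S) = (S - 4)*3 = (-4 + S)*3 = -12 + 3*S)
53 + (-9 - 66)*a(8) = 53 + (-9 - 66)*(-12 + 3*8) = 53 - 75*(-12 + 24) = 53 - 75*12 = 53 - 900 = -847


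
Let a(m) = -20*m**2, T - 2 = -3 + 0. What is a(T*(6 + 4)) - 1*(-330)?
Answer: -1670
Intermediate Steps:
T = -1 (T = 2 + (-3 + 0) = 2 - 3 = -1)
a(T*(6 + 4)) - 1*(-330) = -20*(6 + 4)**2 - 1*(-330) = -20*(-1*10)**2 + 330 = -20*(-10)**2 + 330 = -20*100 + 330 = -2000 + 330 = -1670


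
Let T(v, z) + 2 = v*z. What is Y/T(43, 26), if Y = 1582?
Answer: 791/558 ≈ 1.4176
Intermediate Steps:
T(v, z) = -2 + v*z
Y/T(43, 26) = 1582/(-2 + 43*26) = 1582/(-2 + 1118) = 1582/1116 = 1582*(1/1116) = 791/558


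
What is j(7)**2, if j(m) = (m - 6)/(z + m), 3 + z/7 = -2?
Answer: 1/784 ≈ 0.0012755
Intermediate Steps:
z = -35 (z = -21 + 7*(-2) = -21 - 14 = -35)
j(m) = (-6 + m)/(-35 + m) (j(m) = (m - 6)/(-35 + m) = (-6 + m)/(-35 + m))
j(7)**2 = ((-6 + 7)/(-35 + 7))**2 = (1/(-28))**2 = (-1/28*1)**2 = (-1/28)**2 = 1/784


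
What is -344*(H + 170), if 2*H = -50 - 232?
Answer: -9976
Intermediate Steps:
H = -141 (H = (-50 - 232)/2 = (1/2)*(-282) = -141)
-344*(H + 170) = -344*(-141 + 170) = -344*29 = -9976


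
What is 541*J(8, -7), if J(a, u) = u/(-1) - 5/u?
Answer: 29214/7 ≈ 4173.4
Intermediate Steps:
J(a, u) = -u - 5/u (J(a, u) = u*(-1) - 5/u = -u - 5/u)
541*J(8, -7) = 541*(-1*(-7) - 5/(-7)) = 541*(7 - 5*(-⅐)) = 541*(7 + 5/7) = 541*(54/7) = 29214/7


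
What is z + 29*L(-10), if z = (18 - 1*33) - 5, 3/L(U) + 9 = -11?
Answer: -487/20 ≈ -24.350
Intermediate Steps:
L(U) = -3/20 (L(U) = 3/(-9 - 11) = 3/(-20) = 3*(-1/20) = -3/20)
z = -20 (z = (18 - 33) - 5 = -15 - 5 = -20)
z + 29*L(-10) = -20 + 29*(-3/20) = -20 - 87/20 = -487/20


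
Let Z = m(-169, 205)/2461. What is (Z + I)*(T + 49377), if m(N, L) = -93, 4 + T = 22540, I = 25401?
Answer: 4495408772184/2461 ≈ 1.8267e+9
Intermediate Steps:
T = 22536 (T = -4 + 22540 = 22536)
Z = -93/2461 ≈ -0.037790
(Z + I)*(T + 49377) = (-93/2461 + 25401)*(22536 + 49377) = (62511768/2461)*71913 = 4495408772184/2461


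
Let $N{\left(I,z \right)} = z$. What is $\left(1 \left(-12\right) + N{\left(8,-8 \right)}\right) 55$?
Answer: $-1100$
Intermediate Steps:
$\left(1 \left(-12\right) + N{\left(8,-8 \right)}\right) 55 = \left(1 \left(-12\right) - 8\right) 55 = \left(-12 - 8\right) 55 = \left(-20\right) 55 = -1100$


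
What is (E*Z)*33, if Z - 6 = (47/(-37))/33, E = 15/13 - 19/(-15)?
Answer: 3435688/7215 ≈ 476.19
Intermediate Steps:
E = 472/195 (E = 15*(1/13) - 19*(-1/15) = 15/13 + 19/15 = 472/195 ≈ 2.4205)
Z = 7279/1221 (Z = 6 + (47/(-37))/33 = 6 + (47*(-1/37))*(1/33) = 6 - 47/37*1/33 = 6 - 47/1221 = 7279/1221 ≈ 5.9615)
(E*Z)*33 = ((472/195)*(7279/1221))*33 = (3435688/238095)*33 = 3435688/7215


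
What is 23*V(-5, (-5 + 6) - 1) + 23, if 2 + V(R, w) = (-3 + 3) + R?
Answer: -138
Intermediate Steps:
V(R, w) = -2 + R (V(R, w) = -2 + ((-3 + 3) + R) = -2 + (0 + R) = -2 + R)
23*V(-5, (-5 + 6) - 1) + 23 = 23*(-2 - 5) + 23 = 23*(-7) + 23 = -161 + 23 = -138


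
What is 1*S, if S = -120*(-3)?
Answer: 360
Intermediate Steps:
S = 360 (S = -20*(-18) = 360)
1*S = 1*360 = 360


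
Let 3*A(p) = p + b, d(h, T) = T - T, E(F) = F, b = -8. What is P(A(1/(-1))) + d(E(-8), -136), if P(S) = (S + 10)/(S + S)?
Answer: -7/6 ≈ -1.1667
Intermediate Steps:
d(h, T) = 0
A(p) = -8/3 + p/3 (A(p) = (p - 8)/3 = (-8 + p)/3 = -8/3 + p/3)
P(S) = (10 + S)/(2*S) (P(S) = (10 + S)/((2*S)) = (10 + S)*(1/(2*S)) = (10 + S)/(2*S))
P(A(1/(-1))) + d(E(-8), -136) = (10 + (-8/3 + (⅓)/(-1)))/(2*(-8/3 + (⅓)/(-1))) + 0 = (10 + (-8/3 + (⅓)*(-1)))/(2*(-8/3 + (⅓)*(-1))) + 0 = (10 + (-8/3 - ⅓))/(2*(-8/3 - ⅓)) + 0 = (½)*(10 - 3)/(-3) + 0 = (½)*(-⅓)*7 + 0 = -7/6 + 0 = -7/6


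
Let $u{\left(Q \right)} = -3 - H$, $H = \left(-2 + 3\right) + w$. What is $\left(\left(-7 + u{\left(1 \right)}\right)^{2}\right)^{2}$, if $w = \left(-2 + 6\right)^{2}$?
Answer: $531441$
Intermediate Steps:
$w = 16$ ($w = 4^{2} = 16$)
$H = 17$ ($H = \left(-2 + 3\right) + 16 = 1 + 16 = 17$)
$u{\left(Q \right)} = -20$ ($u{\left(Q \right)} = -3 - 17 = -20$)
$\left(\left(-7 + u{\left(1 \right)}\right)^{2}\right)^{2} = \left(\left(-7 - 20\right)^{2}\right)^{2} = \left(\left(-27\right)^{2}\right)^{2} = 729^{2} = 531441$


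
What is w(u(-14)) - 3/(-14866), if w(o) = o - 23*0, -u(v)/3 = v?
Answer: 624375/14866 ≈ 42.000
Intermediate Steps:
u(v) = -3*v
w(o) = o (w(o) = o + 0 = o)
w(u(-14)) - 3/(-14866) = -3*(-14) - 3/(-14866) = 42 - 1/14866*(-3) = 42 + 3/14866 = 624375/14866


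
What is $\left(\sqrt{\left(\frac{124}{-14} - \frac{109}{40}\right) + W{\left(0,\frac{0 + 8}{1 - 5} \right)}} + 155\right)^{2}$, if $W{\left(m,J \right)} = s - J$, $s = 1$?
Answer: $\frac{6724597}{280} + \frac{93 i \sqrt{18690}}{14} \approx 24016.0 + 908.15 i$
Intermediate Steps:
$W{\left(m,J \right)} = 1 - J$
$\left(\sqrt{\left(\frac{124}{-14} - \frac{109}{40}\right) + W{\left(0,\frac{0 + 8}{1 - 5} \right)}} + 155\right)^{2} = \left(\sqrt{\left(\frac{124}{-14} - \frac{109}{40}\right) - \left(-1 + \frac{0 + 8}{1 - 5}\right)} + 155\right)^{2} = \left(\sqrt{\left(124 \left(- \frac{1}{14}\right) - \frac{109}{40}\right) - \left(-1 + \frac{8}{-4}\right)} + 155\right)^{2} = \left(\sqrt{\left(- \frac{62}{7} - \frac{109}{40}\right) - \left(-1 + 8 \left(- \frac{1}{4}\right)\right)} + 155\right)^{2} = \left(\sqrt{- \frac{3243}{280} + \left(1 - -2\right)} + 155\right)^{2} = \left(\sqrt{- \frac{3243}{280} + \left(1 + 2\right)} + 155\right)^{2} = \left(\sqrt{- \frac{3243}{280} + 3} + 155\right)^{2} = \left(\sqrt{- \frac{2403}{280}} + 155\right)^{2} = \left(\frac{3 i \sqrt{18690}}{140} + 155\right)^{2} = \left(155 + \frac{3 i \sqrt{18690}}{140}\right)^{2}$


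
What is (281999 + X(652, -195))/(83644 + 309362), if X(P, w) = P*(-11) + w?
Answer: 45772/65501 ≈ 0.69880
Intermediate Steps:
X(P, w) = w - 11*P (X(P, w) = -11*P + w = w - 11*P)
(281999 + X(652, -195))/(83644 + 309362) = (281999 + (-195 - 11*652))/(83644 + 309362) = (281999 + (-195 - 7172))/393006 = (281999 - 7367)*(1/393006) = 274632*(1/393006) = 45772/65501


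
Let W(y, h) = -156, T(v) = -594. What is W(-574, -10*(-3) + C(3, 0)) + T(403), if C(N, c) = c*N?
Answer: -750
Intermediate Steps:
C(N, c) = N*c
W(-574, -10*(-3) + C(3, 0)) + T(403) = -156 - 594 = -750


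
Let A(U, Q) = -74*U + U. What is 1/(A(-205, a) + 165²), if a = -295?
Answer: 1/42190 ≈ 2.3702e-5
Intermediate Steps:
A(U, Q) = -73*U
1/(A(-205, a) + 165²) = 1/(-73*(-205) + 165²) = 1/(14965 + 27225) = 1/42190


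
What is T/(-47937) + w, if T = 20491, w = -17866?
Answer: -856462933/47937 ≈ -17866.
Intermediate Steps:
T/(-47937) + w = 20491/(-47937) - 17866 = 20491*(-1/47937) - 17866 = -20491/47937 - 17866 = -856462933/47937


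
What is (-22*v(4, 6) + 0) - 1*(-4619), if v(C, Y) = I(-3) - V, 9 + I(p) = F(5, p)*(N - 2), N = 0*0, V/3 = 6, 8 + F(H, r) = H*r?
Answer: 4201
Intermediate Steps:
F(H, r) = -8 + H*r
V = 18 (V = 3*6 = 18)
N = 0
I(p) = 7 - 10*p (I(p) = -9 + (-8 + 5*p)*(0 - 2) = -9 + (-8 + 5*p)*(-2) = -9 + (16 - 10*p) = 7 - 10*p)
v(C, Y) = 19 (v(C, Y) = (7 - 10*(-3)) - 1*18 = (7 + 30) - 18 = 37 - 18 = 19)
(-22*v(4, 6) + 0) - 1*(-4619) = (-22*19 + 0) - 1*(-4619) = (-418 + 0) + 4619 = -418 + 4619 = 4201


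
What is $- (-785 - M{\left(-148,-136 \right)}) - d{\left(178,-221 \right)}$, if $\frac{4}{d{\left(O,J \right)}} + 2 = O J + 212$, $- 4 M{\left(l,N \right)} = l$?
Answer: $\frac{8040805}{9782} \approx 822.0$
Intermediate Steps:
$M{\left(l,N \right)} = - \frac{l}{4}$
$d{\left(O,J \right)} = \frac{4}{210 + J O}$ ($d{\left(O,J \right)} = \frac{4}{-2 + \left(O J + 212\right)} = \frac{4}{-2 + \left(J O + 212\right)} = \frac{4}{-2 + \left(212 + J O\right)} = \frac{4}{210 + J O}$)
$- (-785 - M{\left(-148,-136 \right)}) - d{\left(178,-221 \right)} = - (-785 - \left(- \frac{1}{4}\right) \left(-148\right)) - \frac{4}{210 - 39338} = - (-785 - 37) - \frac{4}{210 - 39338} = - (-785 - 37) - \frac{4}{-39128} = \left(-1\right) \left(-822\right) - 4 \left(- \frac{1}{39128}\right) = 822 - - \frac{1}{9782} = 822 + \frac{1}{9782} = \frac{8040805}{9782}$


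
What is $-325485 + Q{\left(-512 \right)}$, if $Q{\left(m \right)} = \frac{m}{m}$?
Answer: $-325484$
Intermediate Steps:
$Q{\left(m \right)} = 1$
$-325485 + Q{\left(-512 \right)} = -325485 + 1 = -325484$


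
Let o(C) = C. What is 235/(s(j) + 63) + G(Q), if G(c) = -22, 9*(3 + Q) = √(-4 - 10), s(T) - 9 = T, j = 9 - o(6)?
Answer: -283/15 ≈ -18.867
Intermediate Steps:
j = 3 (j = 9 - 1*6 = 9 - 6 = 3)
s(T) = 9 + T
Q = -3 + I*√14/9 (Q = -3 + √(-4 - 10)/9 = -3 + √(-14)/9 = -3 + (I*√14)/9 = -3 + I*√14/9 ≈ -3.0 + 0.41574*I)
235/(s(j) + 63) + G(Q) = 235/((9 + 3) + 63) - 22 = 235/(12 + 63) - 22 = 235/75 - 22 = 235*(1/75) - 22 = 47/15 - 22 = -283/15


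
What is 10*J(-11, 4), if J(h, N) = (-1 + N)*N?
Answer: 120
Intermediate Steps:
J(h, N) = N*(-1 + N)
10*J(-11, 4) = 10*(4*(-1 + 4)) = 10*(4*3) = 10*12 = 120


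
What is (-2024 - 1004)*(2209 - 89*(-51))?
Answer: -20432944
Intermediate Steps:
(-2024 - 1004)*(2209 - 89*(-51)) = -3028*(2209 + 4539) = -3028*6748 = -20432944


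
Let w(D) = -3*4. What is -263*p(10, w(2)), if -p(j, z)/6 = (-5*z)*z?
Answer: -1136160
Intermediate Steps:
w(D) = -12
p(j, z) = 30*z² (p(j, z) = -6*(-5*z)*z = -(-30)*z² = 30*z²)
-263*p(10, w(2)) = -7890*(-12)² = -7890*144 = -263*4320 = -1136160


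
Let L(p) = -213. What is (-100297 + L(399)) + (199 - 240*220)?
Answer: -153111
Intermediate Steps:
(-100297 + L(399)) + (199 - 240*220) = (-100297 - 213) + (199 - 240*220) = -100510 + (199 - 52800) = -100510 - 52601 = -153111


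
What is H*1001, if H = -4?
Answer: -4004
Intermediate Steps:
H*1001 = -4*1001 = -4004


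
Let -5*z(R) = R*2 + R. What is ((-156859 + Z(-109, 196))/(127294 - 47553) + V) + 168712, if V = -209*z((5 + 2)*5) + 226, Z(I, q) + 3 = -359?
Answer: 13821111086/79741 ≈ 1.7333e+5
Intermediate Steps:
Z(I, q) = -362 (Z(I, q) = -3 - 359 = -362)
z(R) = -3*R/5 (z(R) = -(R*2 + R)/5 = -(2*R + R)/5 = -3*R/5)
V = 4615 (V = -(-627)*(5 + 2)*5/5 + 226 = -(-627)*7*5/5 + 226 = -(-627)*35/5 + 226 = -209*(-21) + 226 = 4389 + 226 = 4615)
((-156859 + Z(-109, 196))/(127294 - 47553) + V) + 168712 = ((-156859 - 362)/(127294 - 47553) + 4615) + 168712 = (-157221/79741 + 4615) + 168712 = 367847494/79741 + 168712 = 13821111086/79741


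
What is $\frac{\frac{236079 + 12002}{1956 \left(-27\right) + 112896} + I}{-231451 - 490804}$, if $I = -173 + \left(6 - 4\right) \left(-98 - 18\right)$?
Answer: $\frac{24085939}{43395969420} \approx 0.00055503$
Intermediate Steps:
$I = -405$ ($I = -173 + \left(6 - 4\right) \left(-98 - 18\right) = -173 + 2 \left(-116\right) = -173 - 232 = -405$)
$\frac{\frac{236079 + 12002}{1956 \left(-27\right) + 112896} + I}{-231451 - 490804} = \frac{\frac{236079 + 12002}{1956 \left(-27\right) + 112896} - 405}{-231451 - 490804} = \frac{\frac{248081}{-52812 + 112896} - 405}{-722255} = \left(\frac{248081}{60084} - 405\right) \left(- \frac{1}{722255}\right) = \left(- \frac{24085939}{60084}\right) \left(- \frac{1}{722255}\right) = \frac{24085939}{43395969420}$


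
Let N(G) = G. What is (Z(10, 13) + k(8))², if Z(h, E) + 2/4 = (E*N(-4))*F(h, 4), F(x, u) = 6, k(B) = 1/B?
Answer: 6245001/64 ≈ 97578.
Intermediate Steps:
Z(h, E) = -½ - 24*E (Z(h, E) = -½ + (E*(-4))*6 = -½ - 4*E*6 = -½ - 24*E)
(Z(10, 13) + k(8))² = ((-½ - 24*13) + 1/8)² = ((-½ - 312) + ⅛)² = (-625/2 + ⅛)² = (-2499/8)² = 6245001/64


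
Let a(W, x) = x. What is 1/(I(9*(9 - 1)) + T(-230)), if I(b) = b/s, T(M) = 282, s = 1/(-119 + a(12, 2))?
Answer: -1/8142 ≈ -0.00012282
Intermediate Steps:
s = -1/117 (s = 1/(-119 + 2) = 1/(-117) = -1/117 ≈ -0.0085470)
I(b) = -117*b (I(b) = b/(-1/117) = b*(-117) = -117*b)
1/(I(9*(9 - 1)) + T(-230)) = 1/(-1053*(9 - 1) + 282) = 1/(-1053*8 + 282) = 1/(-117*72 + 282) = 1/(-8424 + 282) = 1/(-8142) = -1/8142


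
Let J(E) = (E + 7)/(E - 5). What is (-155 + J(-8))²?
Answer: 4056196/169 ≈ 24001.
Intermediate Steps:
J(E) = (7 + E)/(-5 + E)
(-155 + J(-8))² = (-155 + (7 - 8)/(-5 - 8))² = (-155 - 1/(-13))² = (-155 - 1/13*(-1))² = (-155 + 1/13)² = (-2014/13)² = 4056196/169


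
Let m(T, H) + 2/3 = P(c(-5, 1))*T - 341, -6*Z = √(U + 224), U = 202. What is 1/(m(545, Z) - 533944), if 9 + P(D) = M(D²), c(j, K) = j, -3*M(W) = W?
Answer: -3/1631197 ≈ -1.8391e-6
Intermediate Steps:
M(W) = -W/3
P(D) = -9 - D²/3
Z = -√426/6 (Z = -√(202 + 224)/6 = -√426/6 ≈ -3.4400)
m(T, H) = -1025/3 - 52*T/3 (m(T, H) = -⅔ + ((-9 - ⅓*(-5)²)*T - 341) = -⅔ + ((-9 - ⅓*25)*T - 341) = -⅔ + ((-9 - 25/3)*T - 341) = -⅔ + (-52*T/3 - 341) = -⅔ + (-341 - 52*T/3) = -1025/3 - 52*T/3)
1/(m(545, Z) - 533944) = 1/((-1025/3 - 52/3*545) - 533944) = 1/((-1025/3 - 28340/3) - 533944) = 1/(-29365/3 - 533944) = 1/(-1631197/3) = -3/1631197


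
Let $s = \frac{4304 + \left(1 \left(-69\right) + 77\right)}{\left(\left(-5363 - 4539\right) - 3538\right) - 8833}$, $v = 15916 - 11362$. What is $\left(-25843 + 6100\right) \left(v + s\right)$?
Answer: $- \frac{2002471878990}{22273} \approx -8.9906 \cdot 10^{7}$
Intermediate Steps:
$v = 4554$
$s = - \frac{4312}{22273}$ ($s = \frac{4304 + \left(-69 + 77\right)}{\left(-9902 - 3538\right) - 8833} = \frac{4304 + 8}{-13440 - 8833} = \frac{4312}{-22273} = 4312 \left(- \frac{1}{22273}\right) = - \frac{4312}{22273} \approx -0.1936$)
$\left(-25843 + 6100\right) \left(v + s\right) = \left(-25843 + 6100\right) \left(4554 - \frac{4312}{22273}\right) = \left(-19743\right) \frac{101426930}{22273} = - \frac{2002471878990}{22273}$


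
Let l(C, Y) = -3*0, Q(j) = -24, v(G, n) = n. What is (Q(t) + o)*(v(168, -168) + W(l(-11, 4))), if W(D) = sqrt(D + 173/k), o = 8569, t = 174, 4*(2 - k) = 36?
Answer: -1435560 + 8545*I*sqrt(1211)/7 ≈ -1.4356e+6 + 42480.0*I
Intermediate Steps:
k = -7 (k = 2 - 1/4*36 = 2 - 9 = -7)
l(C, Y) = 0
W(D) = sqrt(-173/7 + D) (W(D) = sqrt(D + 173/(-7)) = sqrt(D + 173*(-1/7)) = sqrt(D - 173/7) = sqrt(-173/7 + D))
(Q(t) + o)*(v(168, -168) + W(l(-11, 4))) = (-24 + 8569)*(-168 + sqrt(-1211 + 49*0)/7) = 8545*(-168 + sqrt(-1211 + 0)/7) = 8545*(-168 + sqrt(-1211)/7) = 8545*(-168 + (I*sqrt(1211))/7) = 8545*(-168 + I*sqrt(1211)/7) = -1435560 + 8545*I*sqrt(1211)/7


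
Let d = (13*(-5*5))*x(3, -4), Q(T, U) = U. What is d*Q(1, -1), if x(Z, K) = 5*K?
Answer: -6500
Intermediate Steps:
d = 6500 (d = (13*(-5*5))*(5*(-4)) = (13*(-25))*(-20) = -325*(-20) = 6500)
d*Q(1, -1) = 6500*(-1) = -6500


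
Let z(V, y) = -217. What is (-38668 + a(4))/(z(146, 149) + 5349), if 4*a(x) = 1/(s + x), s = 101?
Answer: -16240559/2155440 ≈ -7.5347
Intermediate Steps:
a(x) = 1/(4*(101 + x))
(-38668 + a(4))/(z(146, 149) + 5349) = (-38668 + 1/(4*(101 + 4)))/(-217 + 5349) = (-38668 + (¼)/105)/5132 = (-38668 + (¼)*(1/105))*(1/5132) = (-38668 + 1/420)*(1/5132) = -16240559/420*1/5132 = -16240559/2155440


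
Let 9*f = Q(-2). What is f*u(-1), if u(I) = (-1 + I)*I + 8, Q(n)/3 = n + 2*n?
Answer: -20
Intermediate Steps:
Q(n) = 9*n (Q(n) = 3*(n + 2*n) = 3*(3*n) = 9*n)
f = -2 (f = (9*(-2))/9 = (1/9)*(-18) = -2)
u(I) = 8 + I*(-1 + I) (u(I) = I*(-1 + I) + 8 = 8 + I*(-1 + I))
f*u(-1) = -2*(8 + (-1)**2 - 1*(-1)) = -2*(8 + 1 + 1) = -2*10 = -20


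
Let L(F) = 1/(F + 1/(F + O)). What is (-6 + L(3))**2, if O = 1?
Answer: 5476/169 ≈ 32.402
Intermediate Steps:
L(F) = 1/(F + 1/(1 + F)) (L(F) = 1/(F + 1/(F + 1)) = 1/(F + 1/(1 + F)))
(-6 + L(3))**2 = (-6 + (1 + 3)/(1 + 3 + 3**2))**2 = (-6 + 4/(1 + 3 + 9))**2 = (-6 + 4/13)**2 = (-74/13)**2 = 5476/169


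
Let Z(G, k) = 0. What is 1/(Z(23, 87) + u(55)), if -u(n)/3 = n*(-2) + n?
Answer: 1/165 ≈ 0.0060606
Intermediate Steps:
u(n) = 3*n (u(n) = -3*(n*(-2) + n) = -3*(-2*n + n) = -(-3)*n = 3*n)
1/(Z(23, 87) + u(55)) = 1/(0 + 3*55) = 1/(0 + 165) = 1/165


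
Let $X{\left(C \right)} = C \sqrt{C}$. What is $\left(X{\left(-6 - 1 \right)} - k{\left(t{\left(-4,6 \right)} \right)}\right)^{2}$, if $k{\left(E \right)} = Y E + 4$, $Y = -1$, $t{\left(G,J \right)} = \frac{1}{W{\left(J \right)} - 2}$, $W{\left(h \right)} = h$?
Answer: $- \frac{5263}{16} + \frac{105 i \sqrt{7}}{2} \approx -328.94 + 138.9 i$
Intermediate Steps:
$t{\left(G,J \right)} = \frac{1}{-2 + J}$ ($t{\left(G,J \right)} = \frac{1}{J - 2} = \frac{1}{-2 + J}$)
$X{\left(C \right)} = C^{\frac{3}{2}}$
$k{\left(E \right)} = 4 - E$ ($k{\left(E \right)} = - E + 4 = 4 - E$)
$\left(X{\left(-6 - 1 \right)} - k{\left(t{\left(-4,6 \right)} \right)}\right)^{2} = \left(\left(-6 - 1\right)^{\frac{3}{2}} - \left(4 - \frac{1}{-2 + 6}\right)\right)^{2} = \left(\left(-6 - 1\right)^{\frac{3}{2}} - \left(4 - \frac{1}{4}\right)\right)^{2} = \left(\left(-7\right)^{\frac{3}{2}} - \left(4 - \frac{1}{4}\right)\right)^{2} = \left(- 7 i \sqrt{7} - \left(4 - \frac{1}{4}\right)\right)^{2} = \left(- 7 i \sqrt{7} - \frac{15}{4}\right)^{2} = \left(- \frac{15}{4} - 7 i \sqrt{7}\right)^{2}$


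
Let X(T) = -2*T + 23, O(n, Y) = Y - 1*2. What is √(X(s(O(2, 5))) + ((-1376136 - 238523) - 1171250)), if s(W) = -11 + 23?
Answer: I*√2785910 ≈ 1669.1*I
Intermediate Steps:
O(n, Y) = -2 + Y (O(n, Y) = Y - 2 = -2 + Y)
s(W) = 12
X(T) = 23 - 2*T
√(X(s(O(2, 5))) + ((-1376136 - 238523) - 1171250)) = √((23 - 2*12) + ((-1376136 - 238523) - 1171250)) = √((23 - 24) + (-1614659 - 1171250)) = √(-1 - 2785909) = √(-2785910) = I*√2785910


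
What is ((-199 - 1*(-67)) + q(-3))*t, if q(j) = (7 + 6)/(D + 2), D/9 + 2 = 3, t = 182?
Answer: -261898/11 ≈ -23809.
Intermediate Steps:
D = 9 (D = -18 + 9*3 = -18 + 27 = 9)
q(j) = 13/11 (q(j) = (7 + 6)/(9 + 2) = 13/11)
((-199 - 1*(-67)) + q(-3))*t = ((-199 - 1*(-67)) + 13/11)*182 = ((-199 + 67) + 13/11)*182 = (-132 + 13/11)*182 = -1439/11*182 = -261898/11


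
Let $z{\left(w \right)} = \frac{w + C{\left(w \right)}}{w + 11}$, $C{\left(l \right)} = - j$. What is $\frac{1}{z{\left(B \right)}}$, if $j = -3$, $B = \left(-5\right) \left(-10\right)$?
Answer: $\frac{61}{53} \approx 1.1509$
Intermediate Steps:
$B = 50$
$C{\left(l \right)} = 3$ ($C{\left(l \right)} = \left(-1\right) \left(-3\right) = 3$)
$z{\left(w \right)} = \frac{3 + w}{11 + w}$ ($z{\left(w \right)} = \frac{w + 3}{w + 11} = \frac{3 + w}{11 + w}$)
$\frac{1}{z{\left(B \right)}} = \frac{1}{\frac{1}{11 + 50} \left(3 + 50\right)} = \frac{1}{\frac{1}{61} \cdot 53} = \frac{1}{\frac{53}{61}} = \frac{61}{53}$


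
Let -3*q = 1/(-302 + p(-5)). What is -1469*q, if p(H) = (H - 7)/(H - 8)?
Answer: -19097/11742 ≈ -1.6264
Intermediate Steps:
p(H) = (-7 + H)/(-8 + H)
q = 13/11742 (q = -1/(3*(-302 + (-7 - 5)/(-8 - 5))) = -1/(3*(-302 - 12/(-13))) = -1/(3*(-302 - 1/13*(-12))) = -1/(3*(-302 + 12/13)) = -1/(3*(-3914/13)) = -⅓*(-13/3914) = 13/11742 ≈ 0.0011071)
-1469*q = -1469*13/11742 = -19097/11742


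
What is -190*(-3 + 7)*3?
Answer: -2280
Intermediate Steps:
-190*(-3 + 7)*3 = -760*3 = -190*12 = -2280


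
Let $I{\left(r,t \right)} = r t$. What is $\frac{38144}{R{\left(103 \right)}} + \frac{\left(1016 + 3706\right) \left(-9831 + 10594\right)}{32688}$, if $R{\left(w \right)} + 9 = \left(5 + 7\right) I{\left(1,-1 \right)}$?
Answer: $- \frac{65066137}{38136} \approx -1706.2$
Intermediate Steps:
$R{\left(w \right)} = -21$ ($R{\left(w \right)} = -9 + \left(5 + 7\right) 1 \left(-1\right) = -9 + 12 \left(-1\right) = -9 - 12 = -21$)
$\frac{38144}{R{\left(103 \right)}} + \frac{\left(1016 + 3706\right) \left(-9831 + 10594\right)}{32688} = \frac{38144}{-21} + \frac{\left(1016 + 3706\right) \left(-9831 + 10594\right)}{32688} = 38144 \left(- \frac{1}{21}\right) + 4722 \cdot 763 \cdot \frac{1}{32688} = - \frac{38144}{21} + 3602886 \cdot \frac{1}{32688} = - \frac{38144}{21} + \frac{600481}{5448} = - \frac{65066137}{38136}$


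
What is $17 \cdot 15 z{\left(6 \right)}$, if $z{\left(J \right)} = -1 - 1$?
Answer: $-510$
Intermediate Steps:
$z{\left(J \right)} = -2$
$17 \cdot 15 z{\left(6 \right)} = 17 \cdot 15 \left(-2\right) = 255 \left(-2\right) = -510$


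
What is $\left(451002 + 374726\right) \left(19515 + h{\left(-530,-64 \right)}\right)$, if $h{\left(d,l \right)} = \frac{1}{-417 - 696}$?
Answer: $\frac{17934972351232}{1113} \approx 1.6114 \cdot 10^{10}$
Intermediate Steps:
$h{\left(d,l \right)} = - \frac{1}{1113}$ ($h{\left(d,l \right)} = \frac{1}{-1113} = - \frac{1}{1113}$)
$\left(451002 + 374726\right) \left(19515 + h{\left(-530,-64 \right)}\right) = \left(451002 + 374726\right) \left(19515 - \frac{1}{1113}\right) = 825728 \cdot \frac{21720194}{1113} = \frac{17934972351232}{1113}$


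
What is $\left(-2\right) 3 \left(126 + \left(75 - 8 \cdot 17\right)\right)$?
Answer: $-390$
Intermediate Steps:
$\left(-2\right) 3 \left(126 + \left(75 - 8 \cdot 17\right)\right) = - 6 \left(126 + \left(75 - 136\right)\right) = - 6 \left(126 - 61\right) = \left(-6\right) 65 = -390$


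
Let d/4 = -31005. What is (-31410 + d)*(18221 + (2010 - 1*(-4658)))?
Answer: -3868497270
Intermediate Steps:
d = -124020 (d = 4*(-31005) = -124020)
(-31410 + d)*(18221 + (2010 - 1*(-4658))) = (-31410 - 124020)*(18221 + (2010 - 1*(-4658))) = -155430*(18221 + (2010 + 4658)) = -155430*(18221 + 6668) = -155430*24889 = -3868497270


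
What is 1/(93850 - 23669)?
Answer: 1/70181 ≈ 1.4249e-5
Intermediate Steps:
1/(93850 - 23669) = 1/70181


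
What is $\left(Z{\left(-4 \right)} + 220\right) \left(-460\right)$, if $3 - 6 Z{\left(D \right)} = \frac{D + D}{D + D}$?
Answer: $- \frac{304060}{3} \approx -1.0135 \cdot 10^{5}$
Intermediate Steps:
$Z{\left(D \right)} = \frac{1}{3}$ ($Z{\left(D \right)} = \frac{1}{2} - \frac{\left(D + D\right) \frac{1}{D + D}}{6} = \frac{1}{2} - \frac{2 D \frac{1}{2 D}}{6} = \frac{1}{2} - \frac{1}{6} = \frac{1}{3}$)
$\left(Z{\left(-4 \right)} + 220\right) \left(-460\right) = \left(\frac{1}{3} + 220\right) \left(-460\right) = \frac{661}{3} \left(-460\right) = - \frac{304060}{3}$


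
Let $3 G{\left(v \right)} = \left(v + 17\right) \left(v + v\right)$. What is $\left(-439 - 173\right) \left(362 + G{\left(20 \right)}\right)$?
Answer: $-523464$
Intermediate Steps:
$G{\left(v \right)} = \frac{2 v \left(17 + v\right)}{3}$ ($G{\left(v \right)} = \frac{\left(v + 17\right) \left(v + v\right)}{3} = \frac{\left(17 + v\right) 2 v}{3} = \frac{2 v \left(17 + v\right)}{3}$)
$\left(-439 - 173\right) \left(362 + G{\left(20 \right)}\right) = \left(-439 - 173\right) \left(362 + \frac{2}{3} \cdot 20 \left(17 + 20\right)\right) = - 612 \left(362 + \frac{2}{3} \cdot 20 \cdot 37\right) = - 612 \left(362 + \frac{1480}{3}\right) = \left(-612\right) \frac{2566}{3} = -523464$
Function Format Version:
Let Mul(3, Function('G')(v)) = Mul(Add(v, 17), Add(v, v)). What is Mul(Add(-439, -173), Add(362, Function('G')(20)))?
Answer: -523464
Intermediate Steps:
Function('G')(v) = Mul(Rational(2, 3), v, Add(17, v)) (Function('G')(v) = Mul(Rational(1, 3), Mul(Add(v, 17), Add(v, v))) = Mul(Rational(1, 3), Mul(Add(17, v), Mul(2, v))) = Mul(Rational(1, 3), Mul(2, v, Add(17, v))) = Mul(Rational(2, 3), v, Add(17, v)))
Mul(Add(-439, -173), Add(362, Function('G')(20))) = Mul(Add(-439, -173), Add(362, Mul(Rational(2, 3), 20, Add(17, 20)))) = Mul(-612, Add(362, Mul(Rational(2, 3), 20, 37))) = Mul(-612, Add(362, Rational(1480, 3))) = Mul(-612, Rational(2566, 3)) = -523464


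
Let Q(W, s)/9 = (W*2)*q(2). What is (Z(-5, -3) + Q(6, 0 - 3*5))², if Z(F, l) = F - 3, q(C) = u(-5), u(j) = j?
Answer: 300304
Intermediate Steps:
q(C) = -5
Q(W, s) = -90*W (Q(W, s) = 9*((W*2)*(-5)) = 9*((2*W)*(-5)) = 9*(-10*W) = -90*W)
Z(F, l) = -3 + F
(Z(-5, -3) + Q(6, 0 - 3*5))² = ((-3 - 5) - 90*6)² = (-8 - 540)² = (-548)² = 300304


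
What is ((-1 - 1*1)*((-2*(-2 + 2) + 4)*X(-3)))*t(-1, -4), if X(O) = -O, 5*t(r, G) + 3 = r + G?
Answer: 192/5 ≈ 38.400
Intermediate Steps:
t(r, G) = -3/5 + G/5 + r/5 (t(r, G) = -3/5 + (r + G)/5 = -3/5 + (G + r)/5 = -3/5 + (G/5 + r/5) = -3/5 + G/5 + r/5)
((-1 - 1*1)*((-2*(-2 + 2) + 4)*X(-3)))*t(-1, -4) = ((-1 - 1*1)*((-2*(-2 + 2) + 4)*(-1*(-3))))*(-3/5 + (1/5)*(-4) + (1/5)*(-1)) = ((-1 - 1)*((-2*0 + 4)*3))*(-3/5 - 4/5 - 1/5) = -2*(0 + 4)*3*(-8/5) = -8*3*(-8/5) = -2*12*(-8/5) = -24*(-8/5) = 192/5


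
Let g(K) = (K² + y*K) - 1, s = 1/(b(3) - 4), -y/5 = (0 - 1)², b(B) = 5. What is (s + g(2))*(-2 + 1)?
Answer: 6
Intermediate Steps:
y = -5 (y = -5*(0 - 1)² = -5*(-1)² = -5*1 = -5)
s = 1 (s = 1/(5 - 4) = 1/1 = 1)
g(K) = -1 + K² - 5*K (g(K) = (K² - 5*K) - 1 = -1 + K² - 5*K)
(s + g(2))*(-2 + 1) = (1 + (-1 + 2² - 5*2))*(-2 + 1) = (1 + (-1 + 4 - 10))*(-1) = (1 - 7)*(-1) = -6*(-1) = 6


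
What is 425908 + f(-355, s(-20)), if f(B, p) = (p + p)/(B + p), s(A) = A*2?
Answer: 33646748/79 ≈ 4.2591e+5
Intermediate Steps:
s(A) = 2*A
f(B, p) = 2*p/(B + p) (f(B, p) = (2*p)/(B + p) = 2*p/(B + p))
425908 + f(-355, s(-20)) = 425908 + 2*(2*(-20))/(-355 + 2*(-20)) = 425908 + 2*(-40)/(-355 - 40) = 425908 + 2*(-40)/(-395) = 425908 + 2*(-40)*(-1/395) = 425908 + 16/79 = 33646748/79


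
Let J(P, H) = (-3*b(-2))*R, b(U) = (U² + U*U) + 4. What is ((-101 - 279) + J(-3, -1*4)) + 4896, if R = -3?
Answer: 4624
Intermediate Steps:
b(U) = 4 + 2*U² (b(U) = (U² + U²) + 4 = 2*U² + 4 = 4 + 2*U²)
J(P, H) = 108 (J(P, H) = -3*(4 + 2*(-2)²)*(-3) = -3*(4 + 2*4)*(-3) = -3*(4 + 8)*(-3) = -3*12*(-3) = -36*(-3) = 108)
((-101 - 279) + J(-3, -1*4)) + 4896 = ((-101 - 279) + 108) + 4896 = (-380 + 108) + 4896 = -272 + 4896 = 4624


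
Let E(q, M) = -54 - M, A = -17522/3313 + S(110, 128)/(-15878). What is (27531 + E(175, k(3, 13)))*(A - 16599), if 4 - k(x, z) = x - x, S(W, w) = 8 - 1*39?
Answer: -23996259437327127/52603814 ≈ -4.5617e+8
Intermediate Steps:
S(W, w) = -31 (S(W, w) = 8 - 39 = -31)
k(x, z) = 4 (k(x, z) = 4 - (x - x) = 4 - 1*0 = 4 + 0 = 4)
A = -278111613/52603814 (A = -17522/3313 - 31/(-15878) = -17522*1/3313 - 31*(-1/15878) = -17522/3313 + 31/15878 = -278111613/52603814 ≈ -5.2869)
(27531 + E(175, k(3, 13)))*(A - 16599) = (27531 + (-54 - 1*4))*(-278111613/52603814 - 16599) = (27531 + (-54 - 4))*(-873448820199/52603814) = (27531 - 58)*(-873448820199/52603814) = 27473*(-873448820199/52603814) = -23996259437327127/52603814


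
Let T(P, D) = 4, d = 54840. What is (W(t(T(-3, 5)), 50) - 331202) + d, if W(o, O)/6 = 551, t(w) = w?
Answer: -273056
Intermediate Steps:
W(o, O) = 3306 (W(o, O) = 6*551 = 3306)
(W(t(T(-3, 5)), 50) - 331202) + d = (3306 - 331202) + 54840 = -327896 + 54840 = -273056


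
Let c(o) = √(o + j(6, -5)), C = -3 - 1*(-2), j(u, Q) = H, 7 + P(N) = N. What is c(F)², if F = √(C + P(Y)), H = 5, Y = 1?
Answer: 5 + I*√7 ≈ 5.0 + 2.6458*I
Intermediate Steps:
P(N) = -7 + N
j(u, Q) = 5
C = -1 (C = -3 + 2 = -1)
F = I*√7 (F = √(-1 + (-7 + 1)) = √(-1 - 6) = √(-7) = I*√7 ≈ 2.6458*I)
c(o) = √(5 + o) (c(o) = √(o + 5) = √(5 + o))
c(F)² = (√(5 + I*√7))² = 5 + I*√7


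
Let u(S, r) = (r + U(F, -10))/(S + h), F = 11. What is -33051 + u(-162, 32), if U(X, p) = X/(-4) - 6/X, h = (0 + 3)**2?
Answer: -74166865/2244 ≈ -33051.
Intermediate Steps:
h = 9 (h = 3**2 = 9)
U(X, p) = -6/X - X/4 (U(X, p) = X*(-1/4) - 6/X = -X/4 - 6/X = -6/X - X/4)
u(S, r) = (-145/44 + r)/(9 + S) (u(S, r) = (r + (-6/11 - 1/4*11))/(S + 9) = (r + (-6*1/11 - 11/4))/(9 + S) = (r + (-6/11 - 11/4))/(9 + S) = (r - 145/44)/(9 + S) = (-145/44 + r)/(9 + S))
-33051 + u(-162, 32) = -33051 + (-145/44 + 32)/(9 - 162) = -33051 + (1263/44)/(-153) = -33051 - 1/153*1263/44 = -33051 - 421/2244 = -74166865/2244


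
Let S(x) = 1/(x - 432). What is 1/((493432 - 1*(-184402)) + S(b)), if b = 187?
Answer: 245/166069329 ≈ 1.4753e-6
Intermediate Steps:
S(x) = 1/(-432 + x)
1/((493432 - 1*(-184402)) + S(b)) = 1/((493432 - 1*(-184402)) + 1/(-432 + 187)) = 1/((493432 + 184402) + 1/(-245)) = 1/(677834 - 1/245) = 1/(166069329/245) = 245/166069329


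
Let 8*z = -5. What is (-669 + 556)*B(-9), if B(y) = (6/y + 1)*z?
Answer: 565/24 ≈ 23.542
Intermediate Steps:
z = -5/8 (z = (⅛)*(-5) = -5/8 ≈ -0.62500)
B(y) = -5/8 - 15/(4*y) (B(y) = (6/y + 1)*(-5/8) = (1 + 6/y)*(-5/8) = -5/8 - 15/(4*y))
(-669 + 556)*B(-9) = (-669 + 556)*((5/8)*(-6 - 1*(-9))/(-9)) = -565*(-1)*(-6 + 9)/(8*9) = -565*(-1)*3/(8*9) = -113*(-5/24) = 565/24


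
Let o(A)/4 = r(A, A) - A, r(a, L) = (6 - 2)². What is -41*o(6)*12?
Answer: -19680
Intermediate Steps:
r(a, L) = 16 (r(a, L) = 4² = 16)
o(A) = 64 - 4*A (o(A) = 4*(16 - A) = 64 - 4*A)
-41*o(6)*12 = -41*(64 - 4*6)*12 = -41*(64 - 24)*12 = -41*40*12 = -1640*12 = -19680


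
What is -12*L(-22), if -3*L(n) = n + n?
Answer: -176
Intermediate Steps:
L(n) = -2*n/3 (L(n) = -(n + n)/3 = -2*n/3)
-12*L(-22) = -(-8)*(-22) = -12*44/3 = -176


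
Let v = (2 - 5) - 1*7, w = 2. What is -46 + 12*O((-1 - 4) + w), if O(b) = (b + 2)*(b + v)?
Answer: 110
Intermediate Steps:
v = -10 (v = -3 - 7 = -10)
O(b) = (-10 + b)*(2 + b) (O(b) = (b + 2)*(b - 10) = (2 + b)*(-10 + b) = (-10 + b)*(2 + b))
-46 + 12*O((-1 - 4) + w) = -46 + 12*(-20 + ((-1 - 4) + 2)² - 8*((-1 - 4) + 2)) = -46 + 12*(-20 + (-5 + 2)² - 8*(-5 + 2)) = -46 + 12*(-20 + (-3)² - 8*(-3)) = -46 + 12*(-20 + 9 + 24) = -46 + 12*13 = -46 + 156 = 110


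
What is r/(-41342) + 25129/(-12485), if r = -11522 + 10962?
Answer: -73706537/36868205 ≈ -1.9992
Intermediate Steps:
r = -560
r/(-41342) + 25129/(-12485) = -560/(-41342) + 25129/(-12485) = -560*(-1/41342) + 25129*(-1/12485) = 40/2953 - 25129/12485 = -73706537/36868205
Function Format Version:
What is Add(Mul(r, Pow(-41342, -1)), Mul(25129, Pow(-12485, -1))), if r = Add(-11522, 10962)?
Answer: Rational(-73706537, 36868205) ≈ -1.9992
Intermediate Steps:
r = -560
Add(Mul(r, Pow(-41342, -1)), Mul(25129, Pow(-12485, -1))) = Add(Mul(-560, Pow(-41342, -1)), Mul(25129, Pow(-12485, -1))) = Add(Mul(-560, Rational(-1, 41342)), Mul(25129, Rational(-1, 12485))) = Add(Rational(40, 2953), Rational(-25129, 12485)) = Rational(-73706537, 36868205)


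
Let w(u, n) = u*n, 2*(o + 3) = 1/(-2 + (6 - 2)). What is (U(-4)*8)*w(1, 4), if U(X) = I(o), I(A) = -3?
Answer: -96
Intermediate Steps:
o = -11/4 (o = -3 + 1/(2*(-2 + (6 - 2))) = -3 + 1/(2*(-2 + 4)) = -3 + (½)/2 = -3 + (½)*(½) = -3 + ¼ = -11/4 ≈ -2.7500)
U(X) = -3
w(u, n) = n*u
(U(-4)*8)*w(1, 4) = (-3*8)*(4*1) = -24*4 = -96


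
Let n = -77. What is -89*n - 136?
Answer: 6717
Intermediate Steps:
-89*n - 136 = -89*(-77) - 136 = 6853 - 136 = 6717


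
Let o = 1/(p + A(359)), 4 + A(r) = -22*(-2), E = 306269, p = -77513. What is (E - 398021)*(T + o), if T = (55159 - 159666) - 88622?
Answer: 1372819391467536/77473 ≈ 1.7720e+10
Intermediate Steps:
A(r) = 40 (A(r) = -4 - 22*(-2) = -4 + 44 = 40)
o = -1/77473 (o = 1/(-77513 + 40) = 1/(-77473) = -1/77473 ≈ -1.2908e-5)
T = -193129 (T = -104507 - 88622 = -193129)
(E - 398021)*(T + o) = (306269 - 398021)*(-193129 - 1/77473) = -91752*(-14962283018/77473) = 1372819391467536/77473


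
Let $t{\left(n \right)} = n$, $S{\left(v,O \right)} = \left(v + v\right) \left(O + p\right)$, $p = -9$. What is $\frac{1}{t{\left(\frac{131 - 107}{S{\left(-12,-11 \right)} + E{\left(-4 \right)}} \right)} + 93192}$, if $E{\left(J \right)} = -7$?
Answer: $\frac{473}{44079840} \approx 1.0731 \cdot 10^{-5}$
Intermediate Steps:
$S{\left(v,O \right)} = 2 v \left(-9 + O\right)$ ($S{\left(v,O \right)} = \left(v + v\right) \left(O - 9\right) = 2 v \left(-9 + O\right)$)
$\frac{1}{t{\left(\frac{131 - 107}{S{\left(-12,-11 \right)} + E{\left(-4 \right)}} \right)} + 93192} = \frac{1}{\frac{131 - 107}{2 \left(-12\right) \left(-9 - 11\right) - 7} + 93192} = \frac{1}{\frac{24}{2 \left(-12\right) \left(-20\right) - 7} + 93192} = \frac{1}{\frac{24}{480 - 7} + 93192} = \frac{1}{\frac{24}{473} + 93192} = \frac{1}{\frac{44079840}{473}} = \frac{473}{44079840}$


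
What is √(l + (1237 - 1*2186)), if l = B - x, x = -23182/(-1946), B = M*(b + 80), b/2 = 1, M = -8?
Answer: 2*I*√382694522/973 ≈ 40.211*I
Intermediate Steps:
b = 2 (b = 2*1 = 2)
B = -656 (B = -8*(2 + 80) = -8*82 = -656)
x = 11591/973 (x = -23182*(-1/1946) = 11591/973 ≈ 11.913)
l = -649879/973 (l = -656 - 1*11591/973 = -656 - 11591/973 = -649879/973 ≈ -667.91)
√(l + (1237 - 1*2186)) = √(-649879/973 + (1237 - 1*2186)) = √(-649879/973 + (1237 - 2186)) = √(-649879/973 - 949) = √(-1573256/973) = 2*I*√382694522/973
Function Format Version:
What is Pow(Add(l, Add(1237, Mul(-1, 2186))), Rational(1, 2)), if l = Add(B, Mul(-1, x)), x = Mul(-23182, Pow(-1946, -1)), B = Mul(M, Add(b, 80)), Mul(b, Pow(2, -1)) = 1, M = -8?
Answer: Mul(Rational(2, 973), I, Pow(382694522, Rational(1, 2))) ≈ Mul(40.211, I)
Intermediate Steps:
b = 2 (b = Mul(2, 1) = 2)
B = -656 (B = Mul(-8, Add(2, 80)) = Mul(-8, 82) = -656)
x = Rational(11591, 973) (x = Mul(-23182, Rational(-1, 1946)) = Rational(11591, 973) ≈ 11.913)
l = Rational(-649879, 973) (l = Add(-656, Mul(-1, Rational(11591, 973))) = Add(-656, Rational(-11591, 973)) = Rational(-649879, 973) ≈ -667.91)
Pow(Add(l, Add(1237, Mul(-1, 2186))), Rational(1, 2)) = Pow(Add(Rational(-649879, 973), Add(1237, Mul(-1, 2186))), Rational(1, 2)) = Pow(Add(Rational(-649879, 973), Add(1237, -2186)), Rational(1, 2)) = Pow(Add(Rational(-649879, 973), -949), Rational(1, 2)) = Pow(Rational(-1573256, 973), Rational(1, 2)) = Mul(Rational(2, 973), I, Pow(382694522, Rational(1, 2)))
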